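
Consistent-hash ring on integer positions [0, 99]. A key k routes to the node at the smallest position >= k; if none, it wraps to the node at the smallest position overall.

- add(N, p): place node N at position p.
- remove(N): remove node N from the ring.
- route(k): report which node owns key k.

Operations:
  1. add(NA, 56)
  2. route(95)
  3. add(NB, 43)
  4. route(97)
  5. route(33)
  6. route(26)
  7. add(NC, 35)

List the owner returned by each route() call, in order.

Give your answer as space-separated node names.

Op 1: add NA@56 -> ring=[56:NA]
Op 2: route key 95: none >= 95, wrap to smallest pos 56 -> NA
Op 3: add NB@43 -> ring=[43:NB,56:NA]
Op 4: route key 97: none >= 97, wrap to smallest pos 43 -> NB
Op 5: route key 33: smallest pos >= 33 is 43 -> NB
Op 6: route key 26: smallest pos >= 26 is 43 -> NB
Op 7: add NC@35 -> ring=[35:NC,43:NB,56:NA]

Answer: NA NB NB NB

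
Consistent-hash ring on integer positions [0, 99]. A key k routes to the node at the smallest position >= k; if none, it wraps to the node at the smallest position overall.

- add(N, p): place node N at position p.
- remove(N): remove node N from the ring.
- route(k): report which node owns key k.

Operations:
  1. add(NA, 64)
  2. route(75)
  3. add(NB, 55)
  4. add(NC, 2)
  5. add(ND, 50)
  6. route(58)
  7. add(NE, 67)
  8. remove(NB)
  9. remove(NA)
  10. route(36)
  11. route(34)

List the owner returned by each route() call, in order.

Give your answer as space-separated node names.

Op 1: add NA@64 -> ring=[64:NA]
Op 2: route key 75: none >= 75, wrap to smallest pos 64 -> NA
Op 3: add NB@55 -> ring=[55:NB,64:NA]
Op 4: add NC@2 -> ring=[2:NC,55:NB,64:NA]
Op 5: add ND@50 -> ring=[2:NC,50:ND,55:NB,64:NA]
Op 6: route key 58: smallest pos >= 58 is 64 -> NA
Op 7: add NE@67 -> ring=[2:NC,50:ND,55:NB,64:NA,67:NE]
Op 8: remove NB -> ring=[2:NC,50:ND,64:NA,67:NE]
Op 9: remove NA -> ring=[2:NC,50:ND,67:NE]
Op 10: route key 36: smallest pos >= 36 is 50 -> ND
Op 11: route key 34: smallest pos >= 34 is 50 -> ND

Answer: NA NA ND ND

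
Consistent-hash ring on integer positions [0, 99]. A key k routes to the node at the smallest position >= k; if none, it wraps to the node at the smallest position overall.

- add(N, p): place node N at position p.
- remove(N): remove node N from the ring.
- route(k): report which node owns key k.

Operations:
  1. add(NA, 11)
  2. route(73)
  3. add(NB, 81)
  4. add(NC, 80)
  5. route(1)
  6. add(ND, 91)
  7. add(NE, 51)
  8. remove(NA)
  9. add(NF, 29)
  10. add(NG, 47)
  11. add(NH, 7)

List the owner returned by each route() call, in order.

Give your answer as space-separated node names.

Op 1: add NA@11 -> ring=[11:NA]
Op 2: route key 73: none >= 73, wrap to smallest pos 11 -> NA
Op 3: add NB@81 -> ring=[11:NA,81:NB]
Op 4: add NC@80 -> ring=[11:NA,80:NC,81:NB]
Op 5: route key 1: smallest pos >= 1 is 11 -> NA
Op 6: add ND@91 -> ring=[11:NA,80:NC,81:NB,91:ND]
Op 7: add NE@51 -> ring=[11:NA,51:NE,80:NC,81:NB,91:ND]
Op 8: remove NA -> ring=[51:NE,80:NC,81:NB,91:ND]
Op 9: add NF@29 -> ring=[29:NF,51:NE,80:NC,81:NB,91:ND]
Op 10: add NG@47 -> ring=[29:NF,47:NG,51:NE,80:NC,81:NB,91:ND]
Op 11: add NH@7 -> ring=[7:NH,29:NF,47:NG,51:NE,80:NC,81:NB,91:ND]

Answer: NA NA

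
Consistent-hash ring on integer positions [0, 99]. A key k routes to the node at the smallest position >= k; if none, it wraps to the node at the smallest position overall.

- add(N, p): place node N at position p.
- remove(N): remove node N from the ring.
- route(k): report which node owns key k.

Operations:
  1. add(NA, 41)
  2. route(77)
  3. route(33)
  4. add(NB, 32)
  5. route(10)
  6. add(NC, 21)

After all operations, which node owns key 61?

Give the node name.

Answer: NC

Derivation:
Op 1: add NA@41 -> ring=[41:NA]
Op 2: route key 77: none >= 77, wrap to smallest pos 41 -> NA
Op 3: route key 33: smallest pos >= 33 is 41 -> NA
Op 4: add NB@32 -> ring=[32:NB,41:NA]
Op 5: route key 10: smallest pos >= 10 is 32 -> NB
Op 6: add NC@21 -> ring=[21:NC,32:NB,41:NA]
Final route key 61: none >= 61, wrap to smallest pos 21 -> NC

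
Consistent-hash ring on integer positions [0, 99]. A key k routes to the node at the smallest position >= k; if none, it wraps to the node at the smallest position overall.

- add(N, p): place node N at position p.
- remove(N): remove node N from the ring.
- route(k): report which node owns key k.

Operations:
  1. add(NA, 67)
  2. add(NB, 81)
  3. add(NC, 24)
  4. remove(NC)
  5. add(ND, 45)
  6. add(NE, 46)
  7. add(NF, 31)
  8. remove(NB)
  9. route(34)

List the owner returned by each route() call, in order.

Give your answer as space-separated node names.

Op 1: add NA@67 -> ring=[67:NA]
Op 2: add NB@81 -> ring=[67:NA,81:NB]
Op 3: add NC@24 -> ring=[24:NC,67:NA,81:NB]
Op 4: remove NC -> ring=[67:NA,81:NB]
Op 5: add ND@45 -> ring=[45:ND,67:NA,81:NB]
Op 6: add NE@46 -> ring=[45:ND,46:NE,67:NA,81:NB]
Op 7: add NF@31 -> ring=[31:NF,45:ND,46:NE,67:NA,81:NB]
Op 8: remove NB -> ring=[31:NF,45:ND,46:NE,67:NA]
Op 9: route key 34: smallest pos >= 34 is 45 -> ND

Answer: ND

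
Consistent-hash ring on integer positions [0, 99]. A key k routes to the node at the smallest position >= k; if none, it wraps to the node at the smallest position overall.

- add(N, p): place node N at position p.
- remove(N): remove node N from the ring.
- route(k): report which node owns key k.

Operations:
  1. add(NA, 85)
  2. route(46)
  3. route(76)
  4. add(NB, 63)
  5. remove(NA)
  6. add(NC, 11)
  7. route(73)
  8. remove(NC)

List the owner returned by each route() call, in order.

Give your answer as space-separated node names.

Answer: NA NA NC

Derivation:
Op 1: add NA@85 -> ring=[85:NA]
Op 2: route key 46: smallest pos >= 46 is 85 -> NA
Op 3: route key 76: smallest pos >= 76 is 85 -> NA
Op 4: add NB@63 -> ring=[63:NB,85:NA]
Op 5: remove NA -> ring=[63:NB]
Op 6: add NC@11 -> ring=[11:NC,63:NB]
Op 7: route key 73: none >= 73, wrap to smallest pos 11 -> NC
Op 8: remove NC -> ring=[63:NB]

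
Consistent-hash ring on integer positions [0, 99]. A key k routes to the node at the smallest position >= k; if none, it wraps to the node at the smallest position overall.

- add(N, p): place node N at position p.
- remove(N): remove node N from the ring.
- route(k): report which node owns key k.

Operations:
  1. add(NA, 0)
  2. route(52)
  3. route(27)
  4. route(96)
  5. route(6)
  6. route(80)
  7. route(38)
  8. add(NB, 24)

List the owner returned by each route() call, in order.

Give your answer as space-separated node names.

Answer: NA NA NA NA NA NA

Derivation:
Op 1: add NA@0 -> ring=[0:NA]
Op 2: route key 52: none >= 52, wrap to smallest pos 0 -> NA
Op 3: route key 27: none >= 27, wrap to smallest pos 0 -> NA
Op 4: route key 96: none >= 96, wrap to smallest pos 0 -> NA
Op 5: route key 6: none >= 6, wrap to smallest pos 0 -> NA
Op 6: route key 80: none >= 80, wrap to smallest pos 0 -> NA
Op 7: route key 38: none >= 38, wrap to smallest pos 0 -> NA
Op 8: add NB@24 -> ring=[0:NA,24:NB]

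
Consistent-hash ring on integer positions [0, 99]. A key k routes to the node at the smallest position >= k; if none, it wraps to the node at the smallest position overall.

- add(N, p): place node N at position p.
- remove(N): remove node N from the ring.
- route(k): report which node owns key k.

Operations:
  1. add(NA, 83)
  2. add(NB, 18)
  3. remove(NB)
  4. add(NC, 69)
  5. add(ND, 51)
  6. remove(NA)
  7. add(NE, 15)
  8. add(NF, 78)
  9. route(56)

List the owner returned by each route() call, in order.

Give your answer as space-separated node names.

Op 1: add NA@83 -> ring=[83:NA]
Op 2: add NB@18 -> ring=[18:NB,83:NA]
Op 3: remove NB -> ring=[83:NA]
Op 4: add NC@69 -> ring=[69:NC,83:NA]
Op 5: add ND@51 -> ring=[51:ND,69:NC,83:NA]
Op 6: remove NA -> ring=[51:ND,69:NC]
Op 7: add NE@15 -> ring=[15:NE,51:ND,69:NC]
Op 8: add NF@78 -> ring=[15:NE,51:ND,69:NC,78:NF]
Op 9: route key 56: smallest pos >= 56 is 69 -> NC

Answer: NC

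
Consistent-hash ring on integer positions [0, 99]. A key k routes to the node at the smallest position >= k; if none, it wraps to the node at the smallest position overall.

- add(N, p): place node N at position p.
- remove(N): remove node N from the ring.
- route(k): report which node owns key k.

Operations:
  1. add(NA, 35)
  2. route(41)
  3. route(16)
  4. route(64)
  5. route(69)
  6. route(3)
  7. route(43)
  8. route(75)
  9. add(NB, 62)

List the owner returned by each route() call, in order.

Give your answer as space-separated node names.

Answer: NA NA NA NA NA NA NA

Derivation:
Op 1: add NA@35 -> ring=[35:NA]
Op 2: route key 41: none >= 41, wrap to smallest pos 35 -> NA
Op 3: route key 16: smallest pos >= 16 is 35 -> NA
Op 4: route key 64: none >= 64, wrap to smallest pos 35 -> NA
Op 5: route key 69: none >= 69, wrap to smallest pos 35 -> NA
Op 6: route key 3: smallest pos >= 3 is 35 -> NA
Op 7: route key 43: none >= 43, wrap to smallest pos 35 -> NA
Op 8: route key 75: none >= 75, wrap to smallest pos 35 -> NA
Op 9: add NB@62 -> ring=[35:NA,62:NB]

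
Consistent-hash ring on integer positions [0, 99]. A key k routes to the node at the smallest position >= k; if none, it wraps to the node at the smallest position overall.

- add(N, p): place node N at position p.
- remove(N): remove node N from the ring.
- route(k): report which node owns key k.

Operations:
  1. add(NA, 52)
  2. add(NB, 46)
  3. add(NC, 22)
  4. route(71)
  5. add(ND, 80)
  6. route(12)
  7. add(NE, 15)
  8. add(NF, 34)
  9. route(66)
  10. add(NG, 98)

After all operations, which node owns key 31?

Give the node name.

Op 1: add NA@52 -> ring=[52:NA]
Op 2: add NB@46 -> ring=[46:NB,52:NA]
Op 3: add NC@22 -> ring=[22:NC,46:NB,52:NA]
Op 4: route key 71: none >= 71, wrap to smallest pos 22 -> NC
Op 5: add ND@80 -> ring=[22:NC,46:NB,52:NA,80:ND]
Op 6: route key 12: smallest pos >= 12 is 22 -> NC
Op 7: add NE@15 -> ring=[15:NE,22:NC,46:NB,52:NA,80:ND]
Op 8: add NF@34 -> ring=[15:NE,22:NC,34:NF,46:NB,52:NA,80:ND]
Op 9: route key 66: smallest pos >= 66 is 80 -> ND
Op 10: add NG@98 -> ring=[15:NE,22:NC,34:NF,46:NB,52:NA,80:ND,98:NG]
Final route key 31: smallest pos >= 31 is 34 -> NF

Answer: NF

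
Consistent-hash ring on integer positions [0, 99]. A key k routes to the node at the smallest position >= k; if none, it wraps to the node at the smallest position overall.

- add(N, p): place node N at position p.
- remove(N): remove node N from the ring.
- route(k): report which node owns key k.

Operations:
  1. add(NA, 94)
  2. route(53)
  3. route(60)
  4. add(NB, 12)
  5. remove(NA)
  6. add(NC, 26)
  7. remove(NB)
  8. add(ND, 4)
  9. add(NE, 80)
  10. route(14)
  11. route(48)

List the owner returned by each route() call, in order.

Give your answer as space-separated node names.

Answer: NA NA NC NE

Derivation:
Op 1: add NA@94 -> ring=[94:NA]
Op 2: route key 53: smallest pos >= 53 is 94 -> NA
Op 3: route key 60: smallest pos >= 60 is 94 -> NA
Op 4: add NB@12 -> ring=[12:NB,94:NA]
Op 5: remove NA -> ring=[12:NB]
Op 6: add NC@26 -> ring=[12:NB,26:NC]
Op 7: remove NB -> ring=[26:NC]
Op 8: add ND@4 -> ring=[4:ND,26:NC]
Op 9: add NE@80 -> ring=[4:ND,26:NC,80:NE]
Op 10: route key 14: smallest pos >= 14 is 26 -> NC
Op 11: route key 48: smallest pos >= 48 is 80 -> NE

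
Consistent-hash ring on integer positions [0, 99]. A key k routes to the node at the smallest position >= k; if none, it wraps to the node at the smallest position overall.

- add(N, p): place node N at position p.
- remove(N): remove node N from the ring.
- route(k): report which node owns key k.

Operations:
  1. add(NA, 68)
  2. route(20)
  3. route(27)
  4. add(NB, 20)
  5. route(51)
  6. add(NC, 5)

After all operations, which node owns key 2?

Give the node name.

Op 1: add NA@68 -> ring=[68:NA]
Op 2: route key 20: smallest pos >= 20 is 68 -> NA
Op 3: route key 27: smallest pos >= 27 is 68 -> NA
Op 4: add NB@20 -> ring=[20:NB,68:NA]
Op 5: route key 51: smallest pos >= 51 is 68 -> NA
Op 6: add NC@5 -> ring=[5:NC,20:NB,68:NA]
Final route key 2: smallest pos >= 2 is 5 -> NC

Answer: NC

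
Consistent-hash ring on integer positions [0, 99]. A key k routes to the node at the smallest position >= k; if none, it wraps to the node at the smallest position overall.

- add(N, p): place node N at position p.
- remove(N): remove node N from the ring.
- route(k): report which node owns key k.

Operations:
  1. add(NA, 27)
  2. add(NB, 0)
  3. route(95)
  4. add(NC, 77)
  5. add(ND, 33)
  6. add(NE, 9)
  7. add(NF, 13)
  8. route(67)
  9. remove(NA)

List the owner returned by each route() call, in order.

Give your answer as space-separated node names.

Answer: NB NC

Derivation:
Op 1: add NA@27 -> ring=[27:NA]
Op 2: add NB@0 -> ring=[0:NB,27:NA]
Op 3: route key 95: none >= 95, wrap to smallest pos 0 -> NB
Op 4: add NC@77 -> ring=[0:NB,27:NA,77:NC]
Op 5: add ND@33 -> ring=[0:NB,27:NA,33:ND,77:NC]
Op 6: add NE@9 -> ring=[0:NB,9:NE,27:NA,33:ND,77:NC]
Op 7: add NF@13 -> ring=[0:NB,9:NE,13:NF,27:NA,33:ND,77:NC]
Op 8: route key 67: smallest pos >= 67 is 77 -> NC
Op 9: remove NA -> ring=[0:NB,9:NE,13:NF,33:ND,77:NC]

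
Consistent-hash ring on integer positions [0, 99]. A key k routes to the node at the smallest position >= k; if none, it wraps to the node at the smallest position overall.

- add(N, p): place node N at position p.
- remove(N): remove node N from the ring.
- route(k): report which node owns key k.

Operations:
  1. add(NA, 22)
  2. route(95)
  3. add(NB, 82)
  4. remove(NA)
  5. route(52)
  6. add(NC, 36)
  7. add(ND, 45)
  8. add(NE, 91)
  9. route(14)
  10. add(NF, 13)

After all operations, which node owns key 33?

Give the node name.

Op 1: add NA@22 -> ring=[22:NA]
Op 2: route key 95: none >= 95, wrap to smallest pos 22 -> NA
Op 3: add NB@82 -> ring=[22:NA,82:NB]
Op 4: remove NA -> ring=[82:NB]
Op 5: route key 52: smallest pos >= 52 is 82 -> NB
Op 6: add NC@36 -> ring=[36:NC,82:NB]
Op 7: add ND@45 -> ring=[36:NC,45:ND,82:NB]
Op 8: add NE@91 -> ring=[36:NC,45:ND,82:NB,91:NE]
Op 9: route key 14: smallest pos >= 14 is 36 -> NC
Op 10: add NF@13 -> ring=[13:NF,36:NC,45:ND,82:NB,91:NE]
Final route key 33: smallest pos >= 33 is 36 -> NC

Answer: NC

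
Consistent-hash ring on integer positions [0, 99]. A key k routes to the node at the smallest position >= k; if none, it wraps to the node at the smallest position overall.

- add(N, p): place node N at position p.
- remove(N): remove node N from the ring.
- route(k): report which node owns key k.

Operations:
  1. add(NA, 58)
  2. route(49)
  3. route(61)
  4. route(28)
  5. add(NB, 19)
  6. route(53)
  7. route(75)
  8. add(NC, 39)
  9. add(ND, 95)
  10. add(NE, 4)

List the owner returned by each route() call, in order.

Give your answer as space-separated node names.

Op 1: add NA@58 -> ring=[58:NA]
Op 2: route key 49: smallest pos >= 49 is 58 -> NA
Op 3: route key 61: none >= 61, wrap to smallest pos 58 -> NA
Op 4: route key 28: smallest pos >= 28 is 58 -> NA
Op 5: add NB@19 -> ring=[19:NB,58:NA]
Op 6: route key 53: smallest pos >= 53 is 58 -> NA
Op 7: route key 75: none >= 75, wrap to smallest pos 19 -> NB
Op 8: add NC@39 -> ring=[19:NB,39:NC,58:NA]
Op 9: add ND@95 -> ring=[19:NB,39:NC,58:NA,95:ND]
Op 10: add NE@4 -> ring=[4:NE,19:NB,39:NC,58:NA,95:ND]

Answer: NA NA NA NA NB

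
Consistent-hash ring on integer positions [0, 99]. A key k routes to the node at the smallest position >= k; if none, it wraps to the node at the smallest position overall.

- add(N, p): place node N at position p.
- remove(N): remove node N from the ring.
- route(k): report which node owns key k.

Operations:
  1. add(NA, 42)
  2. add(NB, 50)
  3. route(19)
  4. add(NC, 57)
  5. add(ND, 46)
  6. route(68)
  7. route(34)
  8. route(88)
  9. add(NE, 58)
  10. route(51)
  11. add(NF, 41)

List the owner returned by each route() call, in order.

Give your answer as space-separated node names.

Answer: NA NA NA NA NC

Derivation:
Op 1: add NA@42 -> ring=[42:NA]
Op 2: add NB@50 -> ring=[42:NA,50:NB]
Op 3: route key 19: smallest pos >= 19 is 42 -> NA
Op 4: add NC@57 -> ring=[42:NA,50:NB,57:NC]
Op 5: add ND@46 -> ring=[42:NA,46:ND,50:NB,57:NC]
Op 6: route key 68: none >= 68, wrap to smallest pos 42 -> NA
Op 7: route key 34: smallest pos >= 34 is 42 -> NA
Op 8: route key 88: none >= 88, wrap to smallest pos 42 -> NA
Op 9: add NE@58 -> ring=[42:NA,46:ND,50:NB,57:NC,58:NE]
Op 10: route key 51: smallest pos >= 51 is 57 -> NC
Op 11: add NF@41 -> ring=[41:NF,42:NA,46:ND,50:NB,57:NC,58:NE]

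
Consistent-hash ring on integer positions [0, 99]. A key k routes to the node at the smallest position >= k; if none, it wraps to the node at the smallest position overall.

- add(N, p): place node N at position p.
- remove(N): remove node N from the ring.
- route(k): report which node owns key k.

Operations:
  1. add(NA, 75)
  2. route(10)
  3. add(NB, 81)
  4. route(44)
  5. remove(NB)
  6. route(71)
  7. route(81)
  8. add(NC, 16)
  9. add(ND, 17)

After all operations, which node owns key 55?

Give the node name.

Answer: NA

Derivation:
Op 1: add NA@75 -> ring=[75:NA]
Op 2: route key 10: smallest pos >= 10 is 75 -> NA
Op 3: add NB@81 -> ring=[75:NA,81:NB]
Op 4: route key 44: smallest pos >= 44 is 75 -> NA
Op 5: remove NB -> ring=[75:NA]
Op 6: route key 71: smallest pos >= 71 is 75 -> NA
Op 7: route key 81: none >= 81, wrap to smallest pos 75 -> NA
Op 8: add NC@16 -> ring=[16:NC,75:NA]
Op 9: add ND@17 -> ring=[16:NC,17:ND,75:NA]
Final route key 55: smallest pos >= 55 is 75 -> NA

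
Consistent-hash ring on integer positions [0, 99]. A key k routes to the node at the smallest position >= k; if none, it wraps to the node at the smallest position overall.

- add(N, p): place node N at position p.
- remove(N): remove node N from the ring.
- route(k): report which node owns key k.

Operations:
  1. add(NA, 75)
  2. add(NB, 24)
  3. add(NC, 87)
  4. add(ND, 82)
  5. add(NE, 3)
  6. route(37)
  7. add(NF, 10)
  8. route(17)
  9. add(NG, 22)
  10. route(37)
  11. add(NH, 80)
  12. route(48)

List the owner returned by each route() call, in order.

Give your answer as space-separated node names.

Op 1: add NA@75 -> ring=[75:NA]
Op 2: add NB@24 -> ring=[24:NB,75:NA]
Op 3: add NC@87 -> ring=[24:NB,75:NA,87:NC]
Op 4: add ND@82 -> ring=[24:NB,75:NA,82:ND,87:NC]
Op 5: add NE@3 -> ring=[3:NE,24:NB,75:NA,82:ND,87:NC]
Op 6: route key 37: smallest pos >= 37 is 75 -> NA
Op 7: add NF@10 -> ring=[3:NE,10:NF,24:NB,75:NA,82:ND,87:NC]
Op 8: route key 17: smallest pos >= 17 is 24 -> NB
Op 9: add NG@22 -> ring=[3:NE,10:NF,22:NG,24:NB,75:NA,82:ND,87:NC]
Op 10: route key 37: smallest pos >= 37 is 75 -> NA
Op 11: add NH@80 -> ring=[3:NE,10:NF,22:NG,24:NB,75:NA,80:NH,82:ND,87:NC]
Op 12: route key 48: smallest pos >= 48 is 75 -> NA

Answer: NA NB NA NA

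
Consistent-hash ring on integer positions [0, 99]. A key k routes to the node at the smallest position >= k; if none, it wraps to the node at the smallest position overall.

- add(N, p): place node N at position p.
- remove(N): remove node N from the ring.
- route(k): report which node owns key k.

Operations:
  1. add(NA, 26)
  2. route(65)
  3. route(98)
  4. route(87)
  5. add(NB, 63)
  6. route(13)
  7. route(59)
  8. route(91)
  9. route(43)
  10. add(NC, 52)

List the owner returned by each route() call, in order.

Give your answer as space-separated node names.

Op 1: add NA@26 -> ring=[26:NA]
Op 2: route key 65: none >= 65, wrap to smallest pos 26 -> NA
Op 3: route key 98: none >= 98, wrap to smallest pos 26 -> NA
Op 4: route key 87: none >= 87, wrap to smallest pos 26 -> NA
Op 5: add NB@63 -> ring=[26:NA,63:NB]
Op 6: route key 13: smallest pos >= 13 is 26 -> NA
Op 7: route key 59: smallest pos >= 59 is 63 -> NB
Op 8: route key 91: none >= 91, wrap to smallest pos 26 -> NA
Op 9: route key 43: smallest pos >= 43 is 63 -> NB
Op 10: add NC@52 -> ring=[26:NA,52:NC,63:NB]

Answer: NA NA NA NA NB NA NB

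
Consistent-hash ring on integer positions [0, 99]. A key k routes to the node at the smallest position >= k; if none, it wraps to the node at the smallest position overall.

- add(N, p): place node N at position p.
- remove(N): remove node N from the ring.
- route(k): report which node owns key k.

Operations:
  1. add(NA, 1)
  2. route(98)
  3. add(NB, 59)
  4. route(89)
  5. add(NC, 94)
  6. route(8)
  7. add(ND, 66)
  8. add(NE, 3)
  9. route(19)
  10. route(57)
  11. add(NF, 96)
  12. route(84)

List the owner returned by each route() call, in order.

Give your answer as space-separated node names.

Answer: NA NA NB NB NB NC

Derivation:
Op 1: add NA@1 -> ring=[1:NA]
Op 2: route key 98: none >= 98, wrap to smallest pos 1 -> NA
Op 3: add NB@59 -> ring=[1:NA,59:NB]
Op 4: route key 89: none >= 89, wrap to smallest pos 1 -> NA
Op 5: add NC@94 -> ring=[1:NA,59:NB,94:NC]
Op 6: route key 8: smallest pos >= 8 is 59 -> NB
Op 7: add ND@66 -> ring=[1:NA,59:NB,66:ND,94:NC]
Op 8: add NE@3 -> ring=[1:NA,3:NE,59:NB,66:ND,94:NC]
Op 9: route key 19: smallest pos >= 19 is 59 -> NB
Op 10: route key 57: smallest pos >= 57 is 59 -> NB
Op 11: add NF@96 -> ring=[1:NA,3:NE,59:NB,66:ND,94:NC,96:NF]
Op 12: route key 84: smallest pos >= 84 is 94 -> NC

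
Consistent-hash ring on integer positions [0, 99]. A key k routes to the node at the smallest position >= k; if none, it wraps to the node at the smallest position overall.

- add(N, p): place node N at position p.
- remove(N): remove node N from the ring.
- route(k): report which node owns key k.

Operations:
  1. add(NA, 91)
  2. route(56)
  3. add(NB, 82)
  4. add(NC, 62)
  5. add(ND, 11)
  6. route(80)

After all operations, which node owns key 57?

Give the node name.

Op 1: add NA@91 -> ring=[91:NA]
Op 2: route key 56: smallest pos >= 56 is 91 -> NA
Op 3: add NB@82 -> ring=[82:NB,91:NA]
Op 4: add NC@62 -> ring=[62:NC,82:NB,91:NA]
Op 5: add ND@11 -> ring=[11:ND,62:NC,82:NB,91:NA]
Op 6: route key 80: smallest pos >= 80 is 82 -> NB
Final route key 57: smallest pos >= 57 is 62 -> NC

Answer: NC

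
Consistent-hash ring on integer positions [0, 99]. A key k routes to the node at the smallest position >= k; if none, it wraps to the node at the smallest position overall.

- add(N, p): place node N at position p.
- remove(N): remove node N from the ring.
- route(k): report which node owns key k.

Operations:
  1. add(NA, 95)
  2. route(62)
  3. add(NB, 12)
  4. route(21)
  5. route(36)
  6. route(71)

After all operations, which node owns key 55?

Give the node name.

Op 1: add NA@95 -> ring=[95:NA]
Op 2: route key 62: smallest pos >= 62 is 95 -> NA
Op 3: add NB@12 -> ring=[12:NB,95:NA]
Op 4: route key 21: smallest pos >= 21 is 95 -> NA
Op 5: route key 36: smallest pos >= 36 is 95 -> NA
Op 6: route key 71: smallest pos >= 71 is 95 -> NA
Final route key 55: smallest pos >= 55 is 95 -> NA

Answer: NA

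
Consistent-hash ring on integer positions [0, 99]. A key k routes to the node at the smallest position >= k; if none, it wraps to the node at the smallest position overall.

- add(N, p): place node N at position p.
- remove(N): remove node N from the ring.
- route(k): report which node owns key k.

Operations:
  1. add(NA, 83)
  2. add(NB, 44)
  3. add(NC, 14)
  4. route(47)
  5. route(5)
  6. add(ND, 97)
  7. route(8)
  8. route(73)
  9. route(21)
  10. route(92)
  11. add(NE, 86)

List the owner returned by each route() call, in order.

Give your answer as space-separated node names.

Answer: NA NC NC NA NB ND

Derivation:
Op 1: add NA@83 -> ring=[83:NA]
Op 2: add NB@44 -> ring=[44:NB,83:NA]
Op 3: add NC@14 -> ring=[14:NC,44:NB,83:NA]
Op 4: route key 47: smallest pos >= 47 is 83 -> NA
Op 5: route key 5: smallest pos >= 5 is 14 -> NC
Op 6: add ND@97 -> ring=[14:NC,44:NB,83:NA,97:ND]
Op 7: route key 8: smallest pos >= 8 is 14 -> NC
Op 8: route key 73: smallest pos >= 73 is 83 -> NA
Op 9: route key 21: smallest pos >= 21 is 44 -> NB
Op 10: route key 92: smallest pos >= 92 is 97 -> ND
Op 11: add NE@86 -> ring=[14:NC,44:NB,83:NA,86:NE,97:ND]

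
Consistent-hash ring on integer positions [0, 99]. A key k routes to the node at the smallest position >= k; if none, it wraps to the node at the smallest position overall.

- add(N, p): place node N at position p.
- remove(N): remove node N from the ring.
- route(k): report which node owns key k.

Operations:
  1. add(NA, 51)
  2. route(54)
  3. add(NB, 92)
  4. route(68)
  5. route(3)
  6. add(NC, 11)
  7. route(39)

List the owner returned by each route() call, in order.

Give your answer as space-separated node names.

Op 1: add NA@51 -> ring=[51:NA]
Op 2: route key 54: none >= 54, wrap to smallest pos 51 -> NA
Op 3: add NB@92 -> ring=[51:NA,92:NB]
Op 4: route key 68: smallest pos >= 68 is 92 -> NB
Op 5: route key 3: smallest pos >= 3 is 51 -> NA
Op 6: add NC@11 -> ring=[11:NC,51:NA,92:NB]
Op 7: route key 39: smallest pos >= 39 is 51 -> NA

Answer: NA NB NA NA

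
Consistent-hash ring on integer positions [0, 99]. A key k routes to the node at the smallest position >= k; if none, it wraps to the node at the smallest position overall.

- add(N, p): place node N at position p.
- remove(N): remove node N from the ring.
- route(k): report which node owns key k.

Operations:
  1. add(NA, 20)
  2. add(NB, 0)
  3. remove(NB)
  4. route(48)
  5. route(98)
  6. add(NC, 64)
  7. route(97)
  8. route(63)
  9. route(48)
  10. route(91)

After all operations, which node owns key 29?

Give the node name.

Op 1: add NA@20 -> ring=[20:NA]
Op 2: add NB@0 -> ring=[0:NB,20:NA]
Op 3: remove NB -> ring=[20:NA]
Op 4: route key 48: none >= 48, wrap to smallest pos 20 -> NA
Op 5: route key 98: none >= 98, wrap to smallest pos 20 -> NA
Op 6: add NC@64 -> ring=[20:NA,64:NC]
Op 7: route key 97: none >= 97, wrap to smallest pos 20 -> NA
Op 8: route key 63: smallest pos >= 63 is 64 -> NC
Op 9: route key 48: smallest pos >= 48 is 64 -> NC
Op 10: route key 91: none >= 91, wrap to smallest pos 20 -> NA
Final route key 29: smallest pos >= 29 is 64 -> NC

Answer: NC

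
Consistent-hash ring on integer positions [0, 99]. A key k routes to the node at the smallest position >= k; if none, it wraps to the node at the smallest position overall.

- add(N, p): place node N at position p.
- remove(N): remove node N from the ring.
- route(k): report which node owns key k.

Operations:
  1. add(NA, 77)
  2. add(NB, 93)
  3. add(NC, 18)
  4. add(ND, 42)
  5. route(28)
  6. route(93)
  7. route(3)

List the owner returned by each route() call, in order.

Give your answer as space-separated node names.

Op 1: add NA@77 -> ring=[77:NA]
Op 2: add NB@93 -> ring=[77:NA,93:NB]
Op 3: add NC@18 -> ring=[18:NC,77:NA,93:NB]
Op 4: add ND@42 -> ring=[18:NC,42:ND,77:NA,93:NB]
Op 5: route key 28: smallest pos >= 28 is 42 -> ND
Op 6: route key 93: smallest pos >= 93 is 93 -> NB
Op 7: route key 3: smallest pos >= 3 is 18 -> NC

Answer: ND NB NC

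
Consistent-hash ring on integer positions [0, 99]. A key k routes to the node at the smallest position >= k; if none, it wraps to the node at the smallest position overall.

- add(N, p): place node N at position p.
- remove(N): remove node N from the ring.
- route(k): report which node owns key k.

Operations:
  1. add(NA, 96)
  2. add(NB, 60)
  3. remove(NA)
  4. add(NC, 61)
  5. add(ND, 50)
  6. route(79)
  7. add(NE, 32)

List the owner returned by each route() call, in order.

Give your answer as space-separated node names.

Op 1: add NA@96 -> ring=[96:NA]
Op 2: add NB@60 -> ring=[60:NB,96:NA]
Op 3: remove NA -> ring=[60:NB]
Op 4: add NC@61 -> ring=[60:NB,61:NC]
Op 5: add ND@50 -> ring=[50:ND,60:NB,61:NC]
Op 6: route key 79: none >= 79, wrap to smallest pos 50 -> ND
Op 7: add NE@32 -> ring=[32:NE,50:ND,60:NB,61:NC]

Answer: ND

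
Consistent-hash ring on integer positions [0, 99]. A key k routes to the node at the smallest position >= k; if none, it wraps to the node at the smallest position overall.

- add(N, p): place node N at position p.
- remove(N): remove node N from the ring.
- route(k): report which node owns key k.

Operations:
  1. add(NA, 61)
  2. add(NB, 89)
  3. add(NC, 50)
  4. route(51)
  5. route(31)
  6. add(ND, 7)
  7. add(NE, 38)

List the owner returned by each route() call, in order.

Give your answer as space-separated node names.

Answer: NA NC

Derivation:
Op 1: add NA@61 -> ring=[61:NA]
Op 2: add NB@89 -> ring=[61:NA,89:NB]
Op 3: add NC@50 -> ring=[50:NC,61:NA,89:NB]
Op 4: route key 51: smallest pos >= 51 is 61 -> NA
Op 5: route key 31: smallest pos >= 31 is 50 -> NC
Op 6: add ND@7 -> ring=[7:ND,50:NC,61:NA,89:NB]
Op 7: add NE@38 -> ring=[7:ND,38:NE,50:NC,61:NA,89:NB]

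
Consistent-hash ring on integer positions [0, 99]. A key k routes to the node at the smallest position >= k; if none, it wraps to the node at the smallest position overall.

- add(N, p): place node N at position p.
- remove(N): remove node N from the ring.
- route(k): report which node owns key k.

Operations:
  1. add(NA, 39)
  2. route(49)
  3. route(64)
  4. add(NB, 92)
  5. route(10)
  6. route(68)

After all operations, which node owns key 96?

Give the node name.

Op 1: add NA@39 -> ring=[39:NA]
Op 2: route key 49: none >= 49, wrap to smallest pos 39 -> NA
Op 3: route key 64: none >= 64, wrap to smallest pos 39 -> NA
Op 4: add NB@92 -> ring=[39:NA,92:NB]
Op 5: route key 10: smallest pos >= 10 is 39 -> NA
Op 6: route key 68: smallest pos >= 68 is 92 -> NB
Final route key 96: none >= 96, wrap to smallest pos 39 -> NA

Answer: NA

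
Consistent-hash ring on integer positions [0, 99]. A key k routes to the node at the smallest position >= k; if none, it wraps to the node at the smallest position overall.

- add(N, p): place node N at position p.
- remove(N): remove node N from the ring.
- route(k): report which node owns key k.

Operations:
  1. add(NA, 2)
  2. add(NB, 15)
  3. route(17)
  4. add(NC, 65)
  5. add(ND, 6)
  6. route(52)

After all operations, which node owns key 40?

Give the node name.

Op 1: add NA@2 -> ring=[2:NA]
Op 2: add NB@15 -> ring=[2:NA,15:NB]
Op 3: route key 17: none >= 17, wrap to smallest pos 2 -> NA
Op 4: add NC@65 -> ring=[2:NA,15:NB,65:NC]
Op 5: add ND@6 -> ring=[2:NA,6:ND,15:NB,65:NC]
Op 6: route key 52: smallest pos >= 52 is 65 -> NC
Final route key 40: smallest pos >= 40 is 65 -> NC

Answer: NC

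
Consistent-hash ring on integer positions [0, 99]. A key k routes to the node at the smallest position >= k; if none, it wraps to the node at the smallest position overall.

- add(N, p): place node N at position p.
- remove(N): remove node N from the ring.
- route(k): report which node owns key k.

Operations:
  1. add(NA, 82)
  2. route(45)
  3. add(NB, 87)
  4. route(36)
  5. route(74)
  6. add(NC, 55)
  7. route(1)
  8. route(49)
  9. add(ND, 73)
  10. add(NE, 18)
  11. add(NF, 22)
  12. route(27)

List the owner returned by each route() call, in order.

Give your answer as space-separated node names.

Op 1: add NA@82 -> ring=[82:NA]
Op 2: route key 45: smallest pos >= 45 is 82 -> NA
Op 3: add NB@87 -> ring=[82:NA,87:NB]
Op 4: route key 36: smallest pos >= 36 is 82 -> NA
Op 5: route key 74: smallest pos >= 74 is 82 -> NA
Op 6: add NC@55 -> ring=[55:NC,82:NA,87:NB]
Op 7: route key 1: smallest pos >= 1 is 55 -> NC
Op 8: route key 49: smallest pos >= 49 is 55 -> NC
Op 9: add ND@73 -> ring=[55:NC,73:ND,82:NA,87:NB]
Op 10: add NE@18 -> ring=[18:NE,55:NC,73:ND,82:NA,87:NB]
Op 11: add NF@22 -> ring=[18:NE,22:NF,55:NC,73:ND,82:NA,87:NB]
Op 12: route key 27: smallest pos >= 27 is 55 -> NC

Answer: NA NA NA NC NC NC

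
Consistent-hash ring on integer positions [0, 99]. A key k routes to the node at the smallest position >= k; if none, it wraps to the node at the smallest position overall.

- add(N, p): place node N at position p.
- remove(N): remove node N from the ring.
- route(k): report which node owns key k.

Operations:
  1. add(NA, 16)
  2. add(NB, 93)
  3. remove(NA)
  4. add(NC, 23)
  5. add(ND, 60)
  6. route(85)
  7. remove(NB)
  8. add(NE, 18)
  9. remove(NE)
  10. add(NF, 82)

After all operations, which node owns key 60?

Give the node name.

Answer: ND

Derivation:
Op 1: add NA@16 -> ring=[16:NA]
Op 2: add NB@93 -> ring=[16:NA,93:NB]
Op 3: remove NA -> ring=[93:NB]
Op 4: add NC@23 -> ring=[23:NC,93:NB]
Op 5: add ND@60 -> ring=[23:NC,60:ND,93:NB]
Op 6: route key 85: smallest pos >= 85 is 93 -> NB
Op 7: remove NB -> ring=[23:NC,60:ND]
Op 8: add NE@18 -> ring=[18:NE,23:NC,60:ND]
Op 9: remove NE -> ring=[23:NC,60:ND]
Op 10: add NF@82 -> ring=[23:NC,60:ND,82:NF]
Final route key 60: smallest pos >= 60 is 60 -> ND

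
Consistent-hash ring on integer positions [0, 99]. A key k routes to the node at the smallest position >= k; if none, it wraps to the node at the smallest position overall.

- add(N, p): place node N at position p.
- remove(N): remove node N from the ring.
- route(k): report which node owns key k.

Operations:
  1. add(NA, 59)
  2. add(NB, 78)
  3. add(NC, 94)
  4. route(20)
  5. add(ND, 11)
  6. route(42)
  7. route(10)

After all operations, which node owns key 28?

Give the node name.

Answer: NA

Derivation:
Op 1: add NA@59 -> ring=[59:NA]
Op 2: add NB@78 -> ring=[59:NA,78:NB]
Op 3: add NC@94 -> ring=[59:NA,78:NB,94:NC]
Op 4: route key 20: smallest pos >= 20 is 59 -> NA
Op 5: add ND@11 -> ring=[11:ND,59:NA,78:NB,94:NC]
Op 6: route key 42: smallest pos >= 42 is 59 -> NA
Op 7: route key 10: smallest pos >= 10 is 11 -> ND
Final route key 28: smallest pos >= 28 is 59 -> NA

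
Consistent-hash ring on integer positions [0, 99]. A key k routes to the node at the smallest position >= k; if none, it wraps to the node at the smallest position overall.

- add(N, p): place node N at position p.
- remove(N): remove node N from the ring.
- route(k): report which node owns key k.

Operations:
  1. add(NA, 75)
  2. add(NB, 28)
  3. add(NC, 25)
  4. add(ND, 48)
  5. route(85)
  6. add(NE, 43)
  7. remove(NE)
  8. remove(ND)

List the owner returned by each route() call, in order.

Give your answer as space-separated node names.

Answer: NC

Derivation:
Op 1: add NA@75 -> ring=[75:NA]
Op 2: add NB@28 -> ring=[28:NB,75:NA]
Op 3: add NC@25 -> ring=[25:NC,28:NB,75:NA]
Op 4: add ND@48 -> ring=[25:NC,28:NB,48:ND,75:NA]
Op 5: route key 85: none >= 85, wrap to smallest pos 25 -> NC
Op 6: add NE@43 -> ring=[25:NC,28:NB,43:NE,48:ND,75:NA]
Op 7: remove NE -> ring=[25:NC,28:NB,48:ND,75:NA]
Op 8: remove ND -> ring=[25:NC,28:NB,75:NA]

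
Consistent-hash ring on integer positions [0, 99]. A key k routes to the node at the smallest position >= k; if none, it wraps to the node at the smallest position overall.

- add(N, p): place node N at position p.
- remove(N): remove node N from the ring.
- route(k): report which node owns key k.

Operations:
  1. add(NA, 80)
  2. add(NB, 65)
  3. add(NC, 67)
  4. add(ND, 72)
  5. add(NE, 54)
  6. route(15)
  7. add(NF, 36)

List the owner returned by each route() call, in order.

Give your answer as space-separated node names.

Answer: NE

Derivation:
Op 1: add NA@80 -> ring=[80:NA]
Op 2: add NB@65 -> ring=[65:NB,80:NA]
Op 3: add NC@67 -> ring=[65:NB,67:NC,80:NA]
Op 4: add ND@72 -> ring=[65:NB,67:NC,72:ND,80:NA]
Op 5: add NE@54 -> ring=[54:NE,65:NB,67:NC,72:ND,80:NA]
Op 6: route key 15: smallest pos >= 15 is 54 -> NE
Op 7: add NF@36 -> ring=[36:NF,54:NE,65:NB,67:NC,72:ND,80:NA]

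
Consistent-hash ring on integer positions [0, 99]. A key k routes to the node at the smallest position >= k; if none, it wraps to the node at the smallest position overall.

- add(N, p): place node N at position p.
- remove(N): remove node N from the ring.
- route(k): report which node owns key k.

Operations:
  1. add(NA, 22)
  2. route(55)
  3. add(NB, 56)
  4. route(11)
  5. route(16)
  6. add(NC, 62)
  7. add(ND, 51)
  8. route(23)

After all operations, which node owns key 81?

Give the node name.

Op 1: add NA@22 -> ring=[22:NA]
Op 2: route key 55: none >= 55, wrap to smallest pos 22 -> NA
Op 3: add NB@56 -> ring=[22:NA,56:NB]
Op 4: route key 11: smallest pos >= 11 is 22 -> NA
Op 5: route key 16: smallest pos >= 16 is 22 -> NA
Op 6: add NC@62 -> ring=[22:NA,56:NB,62:NC]
Op 7: add ND@51 -> ring=[22:NA,51:ND,56:NB,62:NC]
Op 8: route key 23: smallest pos >= 23 is 51 -> ND
Final route key 81: none >= 81, wrap to smallest pos 22 -> NA

Answer: NA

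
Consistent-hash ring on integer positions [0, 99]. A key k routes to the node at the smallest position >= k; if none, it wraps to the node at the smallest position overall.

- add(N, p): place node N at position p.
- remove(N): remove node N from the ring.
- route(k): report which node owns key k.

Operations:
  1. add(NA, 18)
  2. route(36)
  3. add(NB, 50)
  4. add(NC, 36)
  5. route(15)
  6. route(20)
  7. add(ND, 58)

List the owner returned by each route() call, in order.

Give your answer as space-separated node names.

Op 1: add NA@18 -> ring=[18:NA]
Op 2: route key 36: none >= 36, wrap to smallest pos 18 -> NA
Op 3: add NB@50 -> ring=[18:NA,50:NB]
Op 4: add NC@36 -> ring=[18:NA,36:NC,50:NB]
Op 5: route key 15: smallest pos >= 15 is 18 -> NA
Op 6: route key 20: smallest pos >= 20 is 36 -> NC
Op 7: add ND@58 -> ring=[18:NA,36:NC,50:NB,58:ND]

Answer: NA NA NC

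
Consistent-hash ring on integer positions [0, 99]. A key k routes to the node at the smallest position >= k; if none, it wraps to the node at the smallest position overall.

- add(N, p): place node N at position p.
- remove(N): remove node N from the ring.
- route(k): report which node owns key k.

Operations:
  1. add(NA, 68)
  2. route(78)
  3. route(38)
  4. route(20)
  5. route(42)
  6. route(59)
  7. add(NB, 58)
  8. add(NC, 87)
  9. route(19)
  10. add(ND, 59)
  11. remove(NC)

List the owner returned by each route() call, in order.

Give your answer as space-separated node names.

Op 1: add NA@68 -> ring=[68:NA]
Op 2: route key 78: none >= 78, wrap to smallest pos 68 -> NA
Op 3: route key 38: smallest pos >= 38 is 68 -> NA
Op 4: route key 20: smallest pos >= 20 is 68 -> NA
Op 5: route key 42: smallest pos >= 42 is 68 -> NA
Op 6: route key 59: smallest pos >= 59 is 68 -> NA
Op 7: add NB@58 -> ring=[58:NB,68:NA]
Op 8: add NC@87 -> ring=[58:NB,68:NA,87:NC]
Op 9: route key 19: smallest pos >= 19 is 58 -> NB
Op 10: add ND@59 -> ring=[58:NB,59:ND,68:NA,87:NC]
Op 11: remove NC -> ring=[58:NB,59:ND,68:NA]

Answer: NA NA NA NA NA NB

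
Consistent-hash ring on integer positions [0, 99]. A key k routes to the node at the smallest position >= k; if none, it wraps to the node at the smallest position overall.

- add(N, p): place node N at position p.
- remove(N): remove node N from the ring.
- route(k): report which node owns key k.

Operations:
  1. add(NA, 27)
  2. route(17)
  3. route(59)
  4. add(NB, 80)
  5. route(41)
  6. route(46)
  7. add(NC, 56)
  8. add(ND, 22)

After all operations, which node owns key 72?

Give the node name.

Answer: NB

Derivation:
Op 1: add NA@27 -> ring=[27:NA]
Op 2: route key 17: smallest pos >= 17 is 27 -> NA
Op 3: route key 59: none >= 59, wrap to smallest pos 27 -> NA
Op 4: add NB@80 -> ring=[27:NA,80:NB]
Op 5: route key 41: smallest pos >= 41 is 80 -> NB
Op 6: route key 46: smallest pos >= 46 is 80 -> NB
Op 7: add NC@56 -> ring=[27:NA,56:NC,80:NB]
Op 8: add ND@22 -> ring=[22:ND,27:NA,56:NC,80:NB]
Final route key 72: smallest pos >= 72 is 80 -> NB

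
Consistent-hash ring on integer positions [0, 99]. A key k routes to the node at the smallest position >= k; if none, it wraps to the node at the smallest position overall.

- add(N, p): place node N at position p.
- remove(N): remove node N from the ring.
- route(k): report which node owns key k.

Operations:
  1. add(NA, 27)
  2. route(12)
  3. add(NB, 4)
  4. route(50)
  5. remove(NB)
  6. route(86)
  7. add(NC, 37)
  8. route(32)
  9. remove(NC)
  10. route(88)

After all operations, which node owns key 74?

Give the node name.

Answer: NA

Derivation:
Op 1: add NA@27 -> ring=[27:NA]
Op 2: route key 12: smallest pos >= 12 is 27 -> NA
Op 3: add NB@4 -> ring=[4:NB,27:NA]
Op 4: route key 50: none >= 50, wrap to smallest pos 4 -> NB
Op 5: remove NB -> ring=[27:NA]
Op 6: route key 86: none >= 86, wrap to smallest pos 27 -> NA
Op 7: add NC@37 -> ring=[27:NA,37:NC]
Op 8: route key 32: smallest pos >= 32 is 37 -> NC
Op 9: remove NC -> ring=[27:NA]
Op 10: route key 88: none >= 88, wrap to smallest pos 27 -> NA
Final route key 74: none >= 74, wrap to smallest pos 27 -> NA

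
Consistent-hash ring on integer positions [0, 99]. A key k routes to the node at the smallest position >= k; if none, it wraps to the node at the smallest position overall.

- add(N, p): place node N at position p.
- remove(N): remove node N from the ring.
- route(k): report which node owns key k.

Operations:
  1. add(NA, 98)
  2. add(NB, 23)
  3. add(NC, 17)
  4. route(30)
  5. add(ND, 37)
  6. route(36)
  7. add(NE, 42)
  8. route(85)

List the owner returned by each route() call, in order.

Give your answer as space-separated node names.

Op 1: add NA@98 -> ring=[98:NA]
Op 2: add NB@23 -> ring=[23:NB,98:NA]
Op 3: add NC@17 -> ring=[17:NC,23:NB,98:NA]
Op 4: route key 30: smallest pos >= 30 is 98 -> NA
Op 5: add ND@37 -> ring=[17:NC,23:NB,37:ND,98:NA]
Op 6: route key 36: smallest pos >= 36 is 37 -> ND
Op 7: add NE@42 -> ring=[17:NC,23:NB,37:ND,42:NE,98:NA]
Op 8: route key 85: smallest pos >= 85 is 98 -> NA

Answer: NA ND NA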